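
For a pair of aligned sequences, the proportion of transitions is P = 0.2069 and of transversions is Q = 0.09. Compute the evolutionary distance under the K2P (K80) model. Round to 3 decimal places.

0.400

Under the Kimura two-parameter model, d = −½ ln(1 − 2P − Q) − ¼ ln(1 − 2Q).
1 − 2P − Q = 0.4962, giving −½ ln(0.4962) = 0.350388.
1 − 2Q = 0.82, giving −¼ ln(0.82) = 0.049613.
d = 0.350388 + 0.049613 = 0.400001.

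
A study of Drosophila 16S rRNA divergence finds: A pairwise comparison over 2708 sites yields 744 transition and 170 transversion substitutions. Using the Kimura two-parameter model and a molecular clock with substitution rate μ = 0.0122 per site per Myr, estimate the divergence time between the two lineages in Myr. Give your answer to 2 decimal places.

P = 744/2708 ≈ 0.274742 and Q = 170/2708 ≈ 0.062777.
Under the Kimura two-parameter model, d = −½ ln(1 − 2P − Q) − ¼ ln(1 − 2Q).
1 − 2P − Q = 0.387739, giving −½ ln(0.387739) = 0.473711.
1 − 2Q = 0.874446, giving −¼ ln(0.874446) = 0.033541.
d = 0.473711 + 0.033541 = 0.507252.
Under a molecular clock d = 2μt, so t = d/(2μ) = 0.507252 / (2 × 0.0122) = 20.79 Myr.

20.79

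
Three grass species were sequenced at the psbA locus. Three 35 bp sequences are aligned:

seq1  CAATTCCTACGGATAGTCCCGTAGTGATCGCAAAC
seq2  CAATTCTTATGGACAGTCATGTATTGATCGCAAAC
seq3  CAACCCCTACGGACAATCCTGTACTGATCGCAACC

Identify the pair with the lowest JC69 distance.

seq1–seq2: 6/35 differ, p = 0.171, d = 0.195.
seq1–seq3: 7/35 differ, p = 0.200, d = 0.233.
seq2–seq3: 8/35 differ, p = 0.229, d = 0.273.
The smallest distance is between seq1 and seq2.

seq1 and seq2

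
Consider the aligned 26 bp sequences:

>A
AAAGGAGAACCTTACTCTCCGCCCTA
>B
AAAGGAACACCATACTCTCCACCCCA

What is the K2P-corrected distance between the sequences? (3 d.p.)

0.226

Of 26 sites, 3 differences are transitions and 2 are transversions, so P = 3/26 ≈ 0.115385 and Q = 2/26 ≈ 0.076923.
Under the Kimura two-parameter model, d = −½ ln(1 − 2P − Q) − ¼ ln(1 − 2Q).
1 − 2P − Q = 0.692307, giving −½ ln(0.692307) = 0.183863.
1 − 2Q = 0.846154, giving −¼ ln(0.846154) = 0.041763.
d = 0.183863 + 0.041763 = 0.225626.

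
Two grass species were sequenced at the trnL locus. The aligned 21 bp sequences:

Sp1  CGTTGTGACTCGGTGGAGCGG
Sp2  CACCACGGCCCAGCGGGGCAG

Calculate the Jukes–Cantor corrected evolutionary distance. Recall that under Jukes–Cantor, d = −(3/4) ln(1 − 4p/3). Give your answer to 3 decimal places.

The sequences differ at 11 of 21 sites, so p = 11/21 ≈ 0.52381.
d = −(3/4) ln(1 − 4p/3) = −0.75 ln(1 − 0.698413) = −0.75 ln(0.301587)
  = −0.75 × (-1.198697) = 0.899023 substitutions/site.

0.899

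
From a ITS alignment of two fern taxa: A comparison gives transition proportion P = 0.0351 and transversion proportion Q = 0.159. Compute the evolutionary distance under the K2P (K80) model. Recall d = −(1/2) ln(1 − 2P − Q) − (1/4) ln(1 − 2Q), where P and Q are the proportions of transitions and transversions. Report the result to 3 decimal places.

0.226

Under the Kimura two-parameter model, d = −½ ln(1 − 2P − Q) − ¼ ln(1 − 2Q).
1 − 2P − Q = 0.7708, giving −½ ln(0.7708) = 0.130163.
1 − 2Q = 0.682, giving −¼ ln(0.682) = 0.095681.
d = 0.130163 + 0.095681 = 0.225844.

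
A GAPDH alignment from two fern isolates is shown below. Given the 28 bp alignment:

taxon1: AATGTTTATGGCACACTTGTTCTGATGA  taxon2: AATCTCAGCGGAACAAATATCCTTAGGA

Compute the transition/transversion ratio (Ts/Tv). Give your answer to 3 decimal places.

Transitions are A↔G and C↔T; transversions are all other mismatches.
Transitions: 5. Transversions: 7.
R = 5/7 = 0.714285… ≈ 0.714 (to 3 d.p.).

0.714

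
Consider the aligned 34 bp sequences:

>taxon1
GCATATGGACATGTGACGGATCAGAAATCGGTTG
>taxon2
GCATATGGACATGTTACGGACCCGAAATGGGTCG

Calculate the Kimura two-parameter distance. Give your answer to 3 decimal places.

0.164

Of 34 sites, 2 differences are transitions and 3 are transversions, so P = 2/34 ≈ 0.058824 and Q = 3/34 ≈ 0.088235.
Under the Kimura two-parameter model, d = −½ ln(1 − 2P − Q) − ¼ ln(1 − 2Q).
1 − 2P − Q = 0.794117, giving −½ ln(0.794117) = 0.115262.
1 − 2Q = 0.82353, giving −¼ ln(0.82353) = 0.048539.
d = 0.115262 + 0.048539 = 0.163801.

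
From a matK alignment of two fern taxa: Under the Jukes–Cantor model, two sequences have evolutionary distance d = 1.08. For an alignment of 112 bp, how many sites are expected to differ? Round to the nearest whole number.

64

Invert JC69: p = (3/4)(1 − e^(−4d/3)) = 0.75 × (1 − e^(-1.44)) = 0.75 × (1 − 0.236928) = 0.572304.
Expected differing sites = pL ≈ 0.572304 × 112 = 64.098048 ≈ 64.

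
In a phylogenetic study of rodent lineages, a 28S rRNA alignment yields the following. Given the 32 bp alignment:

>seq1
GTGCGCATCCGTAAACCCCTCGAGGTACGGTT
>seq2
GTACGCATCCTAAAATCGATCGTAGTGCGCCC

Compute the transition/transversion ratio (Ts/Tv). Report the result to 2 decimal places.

1.00

Transitions are A↔G and C↔T; transversions are all other mismatches.
Transitions: 6. Transversions: 6.
R = 6/6 = 1.00.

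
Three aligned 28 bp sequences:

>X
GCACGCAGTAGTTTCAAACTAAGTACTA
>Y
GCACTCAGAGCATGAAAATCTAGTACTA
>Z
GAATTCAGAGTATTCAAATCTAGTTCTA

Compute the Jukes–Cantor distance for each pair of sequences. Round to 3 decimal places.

X–Y: 10/28 sites differ → p ≈ 0.357143, d = −0.75 ln(1 − 0.476191) = 0.484971 ≈ 0.485.
X–Z: 11/28 sites differ → p ≈ 0.392857, d = −0.75 ln(1 − 0.523809) = 0.556452 ≈ 0.556.
Y–Z: 6/28 sites differ → p ≈ 0.214286, d = −0.75 ln(1 − 0.285715) = 0.252355 ≈ 0.252.

d(X,Y) = 0.485, d(X,Z) = 0.556, d(Y,Z) = 0.252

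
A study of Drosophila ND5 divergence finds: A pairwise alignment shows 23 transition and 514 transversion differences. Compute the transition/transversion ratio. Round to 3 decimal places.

R = 23/514 = 0.044747… ≈ 0.045 (to 3 d.p.).

0.045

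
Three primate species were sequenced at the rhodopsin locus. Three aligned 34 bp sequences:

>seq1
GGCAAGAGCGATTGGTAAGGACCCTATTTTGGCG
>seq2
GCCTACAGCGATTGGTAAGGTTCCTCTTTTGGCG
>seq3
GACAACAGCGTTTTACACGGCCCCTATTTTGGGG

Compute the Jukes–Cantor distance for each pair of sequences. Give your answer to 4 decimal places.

d(seq1,seq2) = 0.2012, d(seq1,seq3) = 0.3265, d(seq2,seq3) = 0.4234

seq1–seq2: 6/34 sites differ → p ≈ 0.176471, d = −0.75 ln(1 − 0.235295) = 0.201199 ≈ 0.2012.
seq1–seq3: 9/34 sites differ → p ≈ 0.264706, d = −0.75 ln(1 − 0.352941) = 0.326488 ≈ 0.3265.
seq2–seq3: 11/34 sites differ → p ≈ 0.323529, d = −0.75 ln(1 − 0.431372) = 0.423397 ≈ 0.4234.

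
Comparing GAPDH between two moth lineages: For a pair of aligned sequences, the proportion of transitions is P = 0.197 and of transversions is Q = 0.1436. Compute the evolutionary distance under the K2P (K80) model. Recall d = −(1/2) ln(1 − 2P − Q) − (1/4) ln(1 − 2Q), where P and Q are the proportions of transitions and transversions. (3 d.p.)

0.470

Under the Kimura two-parameter model, d = −½ ln(1 − 2P − Q) − ¼ ln(1 − 2Q).
1 − 2P − Q = 0.4624, giving −½ ln(0.4624) = 0.385662.
1 − 2Q = 0.7128, giving −¼ ln(0.7128) = 0.084639.
d = 0.385662 + 0.084639 = 0.470301.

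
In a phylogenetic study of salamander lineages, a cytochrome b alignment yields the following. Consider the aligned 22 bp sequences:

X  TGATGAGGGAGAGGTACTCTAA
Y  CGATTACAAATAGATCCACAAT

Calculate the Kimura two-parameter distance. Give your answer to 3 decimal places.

Of 22 sites, 4 differences are transitions and 7 are transversions, so P = 4/22 ≈ 0.181818 and Q = 7/22 ≈ 0.318182.
Under the Kimura two-parameter model, d = −½ ln(1 − 2P − Q) − ¼ ln(1 − 2Q).
1 − 2P − Q = 0.318182, giving −½ ln(0.318182) = 0.572566.
1 − 2Q = 0.363636, giving −¼ ln(0.363636) = 0.252900.
d = 0.572566 + 0.252900 = 0.825466.

0.825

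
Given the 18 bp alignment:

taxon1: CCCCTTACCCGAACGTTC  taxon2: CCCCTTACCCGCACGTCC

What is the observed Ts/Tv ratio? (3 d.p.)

Transitions are A↔G and C↔T; transversions are all other mismatches.
Transitions: 1. Transversions: 1.
R = 1/1 = 1.000.

1.000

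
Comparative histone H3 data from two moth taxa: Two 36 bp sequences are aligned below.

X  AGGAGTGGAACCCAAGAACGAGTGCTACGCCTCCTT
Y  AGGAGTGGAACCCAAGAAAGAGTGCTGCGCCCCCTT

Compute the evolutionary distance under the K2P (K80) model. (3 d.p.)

0.089

Of 36 sites, 2 differences are transitions and 1 are transversions, so P = 2/36 ≈ 0.055556 and Q = 1/36 ≈ 0.027778.
Under the Kimura two-parameter model, d = −½ ln(1 − 2P − Q) − ¼ ln(1 − 2Q).
1 − 2P − Q = 0.86111, giving −½ ln(0.86111) = 0.074767.
1 − 2Q = 0.944444, giving −¼ ln(0.944444) = 0.014290.
d = 0.074767 + 0.014290 = 0.089057.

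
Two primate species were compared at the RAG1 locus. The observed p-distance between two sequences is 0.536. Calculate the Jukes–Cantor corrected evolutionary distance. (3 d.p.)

d = −(3/4) ln(1 − 4p/3) = −0.75 ln(1 − 0.714667) = −0.75 ln(0.285333)
  = −0.75 × (-1.254098) = 0.940574 substitutions/site.

0.941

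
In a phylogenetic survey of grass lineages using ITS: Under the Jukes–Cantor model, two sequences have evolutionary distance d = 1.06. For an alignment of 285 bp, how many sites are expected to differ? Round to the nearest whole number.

Invert JC69: p = (3/4)(1 − e^(−4d/3)) = 0.75 × (1 − e^(-1.413333)) = 0.75 × (1 − 0.243331) = 0.567502.
Expected differing sites = pL ≈ 0.567502 × 285 = 161.73807 ≈ 162.

162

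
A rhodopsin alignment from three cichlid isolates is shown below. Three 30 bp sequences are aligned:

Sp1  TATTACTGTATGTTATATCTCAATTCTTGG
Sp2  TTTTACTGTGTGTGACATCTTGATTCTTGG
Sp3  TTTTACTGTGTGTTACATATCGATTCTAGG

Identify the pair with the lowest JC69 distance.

Sp1–Sp2: 6/30 differ, p = 0.200, d = 0.233.
Sp1–Sp3: 6/30 differ, p = 0.200, d = 0.233.
Sp2–Sp3: 4/30 differ, p = 0.133, d = 0.147.
The smallest distance is between Sp2 and Sp3.

Sp2 and Sp3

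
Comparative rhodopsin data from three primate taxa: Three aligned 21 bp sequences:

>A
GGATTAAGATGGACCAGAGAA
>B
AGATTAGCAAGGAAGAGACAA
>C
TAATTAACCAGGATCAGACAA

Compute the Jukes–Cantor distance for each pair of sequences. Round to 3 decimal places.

d(A,B) = 0.441, d(A,C) = 0.441, d(B,C) = 0.360

A–B: 7/21 sites differ → p ≈ 0.333333, d = −0.75 ln(1 − 0.444444) = 0.440839 ≈ 0.441.
A–C: 7/21 sites differ → p ≈ 0.333333, d = −0.75 ln(1 − 0.444444) = 0.440839 ≈ 0.441.
B–C: 6/21 sites differ → p ≈ 0.285714, d = −0.75 ln(1 − 0.380952) = 0.359679 ≈ 0.360.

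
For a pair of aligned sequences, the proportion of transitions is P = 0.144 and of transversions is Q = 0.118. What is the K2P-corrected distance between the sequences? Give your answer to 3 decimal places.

Under the Kimura two-parameter model, d = −½ ln(1 − 2P − Q) − ¼ ln(1 − 2Q).
1 − 2P − Q = 0.594, giving −½ ln(0.594) = 0.260438.
1 − 2Q = 0.764, giving −¼ ln(0.764) = 0.067297.
d = 0.260438 + 0.067297 = 0.327735.

0.328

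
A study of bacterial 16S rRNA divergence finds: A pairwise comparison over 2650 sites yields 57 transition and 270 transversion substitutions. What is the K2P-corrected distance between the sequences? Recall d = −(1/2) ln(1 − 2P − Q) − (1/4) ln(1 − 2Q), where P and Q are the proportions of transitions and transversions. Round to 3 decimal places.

P = 57/2650 ≈ 0.021509 and Q = 270/2650 ≈ 0.101887.
Under the Kimura two-parameter model, d = −½ ln(1 − 2P − Q) − ¼ ln(1 − 2Q).
1 − 2P − Q = 0.855095, giving −½ ln(0.855095) = 0.078271.
1 − 2Q = 0.796226, giving −¼ ln(0.796226) = 0.056968.
d = 0.078271 + 0.056968 = 0.135239.

0.135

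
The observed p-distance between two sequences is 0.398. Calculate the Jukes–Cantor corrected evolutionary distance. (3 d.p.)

d = −(3/4) ln(1 − 4p/3) = −0.75 ln(1 − 0.530667) = −0.75 ln(0.469333)
  = −0.75 × (-0.756443) = 0.567332 substitutions/site.

0.567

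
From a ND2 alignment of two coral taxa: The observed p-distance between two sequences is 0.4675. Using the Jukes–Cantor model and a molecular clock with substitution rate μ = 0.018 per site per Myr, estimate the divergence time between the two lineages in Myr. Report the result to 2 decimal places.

d = −(3/4) ln(1 − 4p/3) = −0.75 ln(1 − 0.623333) = −0.75 ln(0.376667)
  = −0.75 × (-0.976394) = 0.732296 substitutions/site.
Under a molecular clock d = 2μt, so t = d/(2μ) = 0.732296 / (2 × 0.018) = 20.34 Myr.

20.34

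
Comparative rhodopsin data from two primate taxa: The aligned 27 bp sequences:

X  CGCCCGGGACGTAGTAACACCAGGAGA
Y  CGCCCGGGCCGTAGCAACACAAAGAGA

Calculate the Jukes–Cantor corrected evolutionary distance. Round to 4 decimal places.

The sequences differ at 4 of 27 sites (9, 15, 21, 23), so p = 4/27 ≈ 0.148148.
d = −(3/4) ln(1 − 4p/3) = −0.75 ln(1 − 0.197531) = −0.75 ln(0.802469)
  = −0.75 × (-0.220062) = 0.165047 substitutions/site.

0.1650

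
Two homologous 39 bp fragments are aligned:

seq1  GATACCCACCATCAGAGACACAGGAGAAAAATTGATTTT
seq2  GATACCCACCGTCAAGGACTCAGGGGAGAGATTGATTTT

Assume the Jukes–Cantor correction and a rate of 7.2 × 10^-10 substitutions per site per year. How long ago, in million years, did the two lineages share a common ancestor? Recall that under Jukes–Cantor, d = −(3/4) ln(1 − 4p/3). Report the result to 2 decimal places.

142.47

The sequences differ at 7 of 39 sites (11, 15, 16, 20, 25, 28, 30), so p = 7/39 ≈ 0.179487.
d = −(3/4) ln(1 − 4p/3) = −0.75 ln(1 − 0.239316) = −0.75 ln(0.760684)
  = −0.75 × (-0.273537) = 0.205153 substitutions/site.
Under a molecular clock d = 2μt, so t = d/(2μ) = 0.205153 / (2 × 7.2 × 10^-10) = 142.47 million years.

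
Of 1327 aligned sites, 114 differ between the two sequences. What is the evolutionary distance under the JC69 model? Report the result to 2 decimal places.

p = 114/1327 ≈ 0.085908.
d = −(3/4) ln(1 − 4p/3) = −0.75 ln(1 − 0.114544) = −0.75 ln(0.885456)
  = −0.75 × (-0.121653) = 0.091240 substitutions/site.

0.09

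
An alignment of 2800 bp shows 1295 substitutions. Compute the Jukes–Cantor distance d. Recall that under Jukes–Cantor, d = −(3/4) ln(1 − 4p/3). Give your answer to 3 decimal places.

p = 1295/2800 = 0.4625.
d = −(3/4) ln(1 − 4p/3) = −0.75 ln(1 − 0.616667) = −0.75 ln(0.383333)
  = −0.75 × (-0.958851) = 0.719138 substitutions/site.

0.719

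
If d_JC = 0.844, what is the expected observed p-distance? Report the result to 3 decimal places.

0.507

p = (3/4)(1 − e^(−4d/3)) = 0.75 × (1 − e^(-1.125333)) = 0.75 × (1 − 0.324544) = 0.506592.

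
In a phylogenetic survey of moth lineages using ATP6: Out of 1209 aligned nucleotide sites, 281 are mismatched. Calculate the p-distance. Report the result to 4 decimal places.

p = 281/1209 = 0.232423… ≈ 0.2324 (to 4 d.p.).

0.2324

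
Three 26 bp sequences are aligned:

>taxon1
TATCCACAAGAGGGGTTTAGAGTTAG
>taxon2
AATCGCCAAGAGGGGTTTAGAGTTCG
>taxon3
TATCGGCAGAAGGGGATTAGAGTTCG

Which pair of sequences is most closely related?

taxon1–taxon2: 4/26 differ, p = 0.154, d = 0.172.
taxon1–taxon3: 6/26 differ, p = 0.231, d = 0.276.
taxon2–taxon3: 5/26 differ, p = 0.192, d = 0.222.
The smallest distance is between taxon1 and taxon2.

taxon1 and taxon2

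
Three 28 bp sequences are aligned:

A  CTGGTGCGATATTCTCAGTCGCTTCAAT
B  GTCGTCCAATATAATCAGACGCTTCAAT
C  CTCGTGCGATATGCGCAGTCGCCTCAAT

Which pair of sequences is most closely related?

A–B: 7/28 differ, p = 0.250, d = 0.304.
A–C: 4/28 differ, p = 0.143, d = 0.158.
B–C: 8/28 differ, p = 0.286, d = 0.360.
The smallest distance is between A and C.

A and C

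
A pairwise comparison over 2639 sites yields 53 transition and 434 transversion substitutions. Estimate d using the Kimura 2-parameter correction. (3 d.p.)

0.214

P = 53/2639 ≈ 0.020083 and Q = 434/2639 ≈ 0.164456.
Under the Kimura two-parameter model, d = −½ ln(1 − 2P − Q) − ¼ ln(1 − 2Q).
1 − 2P − Q = 0.795378, giving −½ ln(0.795378) = 0.114469.
1 − 2Q = 0.671088, giving −¼ ln(0.671088) = 0.099714.
d = 0.114469 + 0.099714 = 0.214183.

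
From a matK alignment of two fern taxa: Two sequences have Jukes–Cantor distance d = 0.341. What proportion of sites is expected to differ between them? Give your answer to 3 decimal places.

0.274

p = (3/4)(1 − e^(−4d/3)) = 0.75 × (1 − e^(-0.454667)) = 0.75 × (1 − 0.634659) = 0.274006.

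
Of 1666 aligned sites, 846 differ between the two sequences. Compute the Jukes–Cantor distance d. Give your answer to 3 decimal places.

p = 846/1666 ≈ 0.507803.
d = −(3/4) ln(1 − 4p/3) = −0.75 ln(1 − 0.677071) = −0.75 ln(0.322929)
  = −0.75 × (-1.130323) = 0.847742 substitutions/site.

0.848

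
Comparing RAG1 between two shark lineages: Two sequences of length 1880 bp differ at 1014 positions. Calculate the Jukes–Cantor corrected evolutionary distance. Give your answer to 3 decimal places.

p = 1014/1880 ≈ 0.539362.
d = −(3/4) ln(1 − 4p/3) = −0.75 ln(1 − 0.719149) = −0.75 ln(0.280851)
  = −0.75 × (-1.269931) = 0.952448 substitutions/site.

0.952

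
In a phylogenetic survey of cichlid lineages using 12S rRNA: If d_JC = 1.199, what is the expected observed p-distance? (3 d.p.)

0.598

p = (3/4)(1 − e^(−4d/3)) = 0.75 × (1 − e^(-1.598667)) = 0.75 × (1 − 0.202166) = 0.598376.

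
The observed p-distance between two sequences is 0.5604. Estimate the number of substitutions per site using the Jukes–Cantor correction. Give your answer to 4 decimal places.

1.0314

d = −(3/4) ln(1 − 4p/3) = −0.75 ln(1 − 0.7472) = −0.75 ln(0.2528)
  = −0.75 × (-1.375157) = 1.031368 substitutions/site.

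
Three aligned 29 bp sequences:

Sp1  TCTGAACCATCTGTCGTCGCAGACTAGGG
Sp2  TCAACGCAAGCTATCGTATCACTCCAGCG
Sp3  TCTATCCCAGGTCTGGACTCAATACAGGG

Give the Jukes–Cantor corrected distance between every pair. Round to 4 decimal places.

Sp1–Sp2: 13/29 sites differ → p ≈ 0.448276, d = −0.75 ln(1 − 0.597701) = 0.682920 ≈ 0.6829.
Sp1–Sp3: 13/29 sites differ → p ≈ 0.448276, d = −0.75 ln(1 − 0.597701) = 0.682920 ≈ 0.6829.
Sp2–Sp3: 12/29 sites differ → p ≈ 0.413793, d = −0.75 ln(1 − 0.551724) = 0.601760 ≈ 0.6018.

d(Sp1,Sp2) = 0.6829, d(Sp1,Sp3) = 0.6829, d(Sp2,Sp3) = 0.6018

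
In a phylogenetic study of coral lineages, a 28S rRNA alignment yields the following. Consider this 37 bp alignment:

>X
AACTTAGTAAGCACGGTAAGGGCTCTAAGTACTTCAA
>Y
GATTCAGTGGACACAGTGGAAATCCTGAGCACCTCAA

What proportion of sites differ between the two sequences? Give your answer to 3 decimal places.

The sequences differ at 17 of 37 positions.
p = 17/37 = 0.459459… ≈ 0.459 (to 3 d.p.).

0.459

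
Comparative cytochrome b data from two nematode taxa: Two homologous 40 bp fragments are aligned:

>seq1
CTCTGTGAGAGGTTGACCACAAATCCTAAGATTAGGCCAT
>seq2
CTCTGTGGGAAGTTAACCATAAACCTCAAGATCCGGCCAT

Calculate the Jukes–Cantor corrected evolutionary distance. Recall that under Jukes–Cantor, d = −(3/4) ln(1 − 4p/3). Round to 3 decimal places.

The sequences differ at 9 of 40 sites (8, 11, 15, 20, 24, 26, 27, 33, 34), so p = 9/40 = 0.225.
d = −(3/4) ln(1 − 4p/3) = −0.75 ln(1 − 0.3) = −0.75 ln(0.7)
  = −0.75 × (-0.356675) = 0.267506 substitutions/site.

0.268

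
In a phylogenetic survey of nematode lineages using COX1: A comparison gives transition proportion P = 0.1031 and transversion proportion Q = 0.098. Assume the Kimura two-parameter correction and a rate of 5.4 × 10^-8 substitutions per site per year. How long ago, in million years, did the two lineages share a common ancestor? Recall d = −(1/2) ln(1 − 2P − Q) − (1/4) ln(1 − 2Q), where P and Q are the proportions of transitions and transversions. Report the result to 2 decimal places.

2.18

Under the Kimura two-parameter model, d = −½ ln(1 − 2P − Q) − ¼ ln(1 − 2Q).
1 − 2P − Q = 0.6958, giving −½ ln(0.6958) = 0.181347.
1 − 2Q = 0.804, giving −¼ ln(0.804) = 0.054539.
d = 0.181347 + 0.054539 = 0.235886.
Under a molecular clock d = 2μt, so t = d/(2μ) = 0.235886 / (2 × 5.4 × 10^-8) = 2.18 million years.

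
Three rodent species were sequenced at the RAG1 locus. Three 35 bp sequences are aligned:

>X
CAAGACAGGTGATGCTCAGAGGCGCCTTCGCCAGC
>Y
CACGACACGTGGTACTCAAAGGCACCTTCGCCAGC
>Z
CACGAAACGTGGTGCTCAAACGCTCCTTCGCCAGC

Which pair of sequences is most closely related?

X–Y: 6/35 differ, p = 0.171, d = 0.195.
X–Z: 7/35 differ, p = 0.200, d = 0.233.
Y–Z: 4/35 differ, p = 0.114, d = 0.124.
The smallest distance is between Y and Z.

Y and Z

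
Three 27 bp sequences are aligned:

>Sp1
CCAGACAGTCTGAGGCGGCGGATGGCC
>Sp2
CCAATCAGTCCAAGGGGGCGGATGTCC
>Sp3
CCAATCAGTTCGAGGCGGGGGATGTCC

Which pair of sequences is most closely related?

Sp2 and Sp3

Sp1–Sp2: 6/27 differ, p = 0.222, d = 0.264.
Sp1–Sp3: 6/27 differ, p = 0.222, d = 0.264.
Sp2–Sp3: 4/27 differ, p = 0.148, d = 0.165.
The smallest distance is between Sp2 and Sp3.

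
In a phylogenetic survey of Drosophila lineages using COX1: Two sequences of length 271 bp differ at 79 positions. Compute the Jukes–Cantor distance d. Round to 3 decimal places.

0.369

p = 79/271 ≈ 0.291513.
d = −(3/4) ln(1 − 4p/3) = −0.75 ln(1 − 0.388684) = −0.75 ln(0.611316)
  = −0.75 × (-0.492141) = 0.369106 substitutions/site.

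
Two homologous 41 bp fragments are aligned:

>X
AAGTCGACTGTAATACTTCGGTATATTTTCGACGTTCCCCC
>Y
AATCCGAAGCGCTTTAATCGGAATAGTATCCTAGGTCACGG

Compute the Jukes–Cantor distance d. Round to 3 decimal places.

0.861

The sequences differ at 21 of 41 sites, so p = 21/41 ≈ 0.512195.
d = −(3/4) ln(1 − 4p/3) = −0.75 ln(1 − 0.682927) = −0.75 ln(0.317073)
  = −0.75 × (-1.148623) = 0.861467 substitutions/site.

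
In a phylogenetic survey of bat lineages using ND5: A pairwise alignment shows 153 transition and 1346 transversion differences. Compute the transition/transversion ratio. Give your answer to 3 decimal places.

0.114

R = 153/1346 = 0.113670… ≈ 0.114 (to 3 d.p.).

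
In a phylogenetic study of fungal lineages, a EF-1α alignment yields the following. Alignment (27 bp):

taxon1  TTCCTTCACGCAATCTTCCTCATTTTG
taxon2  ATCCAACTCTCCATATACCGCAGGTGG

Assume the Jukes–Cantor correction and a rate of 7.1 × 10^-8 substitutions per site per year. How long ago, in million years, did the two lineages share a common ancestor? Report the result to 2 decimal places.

4.74

The sequences differ at 12 of 27 sites, so p = 12/27 ≈ 0.444444.
d = −(3/4) ln(1 − 4p/3) = −0.75 ln(1 − 0.592592) = −0.75 ln(0.407408)
  = −0.75 × (-0.897940) = 0.673455 substitutions/site.
Under a molecular clock d = 2μt, so t = d/(2μ) = 0.673455 / (2 × 7.1 × 10^-8) = 4.74 million years.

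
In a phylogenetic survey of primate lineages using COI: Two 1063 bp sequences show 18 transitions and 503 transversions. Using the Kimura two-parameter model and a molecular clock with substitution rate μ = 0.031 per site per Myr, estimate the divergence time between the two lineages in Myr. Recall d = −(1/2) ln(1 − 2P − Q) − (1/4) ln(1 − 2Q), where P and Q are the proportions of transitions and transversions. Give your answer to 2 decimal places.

17.50

P = 18/1063 ≈ 0.016933 and Q = 503/1063 ≈ 0.473189.
Under the Kimura two-parameter model, d = −½ ln(1 − 2P − Q) − ¼ ln(1 − 2Q).
1 − 2P − Q = 0.492945, giving −½ ln(0.492945) = 0.353679.
1 − 2Q = 0.053622, giving −¼ ln(0.053622) = 0.731449.
d = 0.353679 + 0.731449 = 1.085128.
Under a molecular clock d = 2μt, so t = d/(2μ) = 1.085128 / (2 × 0.031) = 17.50 Myr.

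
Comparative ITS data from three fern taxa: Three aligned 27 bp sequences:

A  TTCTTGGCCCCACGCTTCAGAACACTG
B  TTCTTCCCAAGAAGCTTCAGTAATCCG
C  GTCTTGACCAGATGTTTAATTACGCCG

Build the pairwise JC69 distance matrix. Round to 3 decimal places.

A–B: 10/27 sites differ → p ≈ 0.37037, d = −0.75 ln(1 − 0.493827) = 0.510658 ≈ 0.511.
A–C: 11/27 sites differ → p ≈ 0.407407, d = −0.75 ln(1 − 0.543209) = 0.587647 ≈ 0.588.
B–C: 10/27 sites differ → p ≈ 0.37037, d = −0.75 ln(1 − 0.493827) = 0.510658 ≈ 0.511.

d(A,B) = 0.511, d(A,C) = 0.588, d(B,C) = 0.511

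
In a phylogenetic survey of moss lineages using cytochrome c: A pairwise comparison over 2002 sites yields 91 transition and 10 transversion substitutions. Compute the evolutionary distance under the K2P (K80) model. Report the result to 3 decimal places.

0.053

P = 91/2002 ≈ 0.045455 and Q = 10/2002 ≈ 0.004995.
Under the Kimura two-parameter model, d = −½ ln(1 − 2P − Q) − ¼ ln(1 − 2Q).
1 − 2P − Q = 0.904095, giving −½ ln(0.904095) = 0.050410.
1 − 2Q = 0.99001, giving −¼ ln(0.99001) = 0.002510.
d = 0.050410 + 0.002510 = 0.052920.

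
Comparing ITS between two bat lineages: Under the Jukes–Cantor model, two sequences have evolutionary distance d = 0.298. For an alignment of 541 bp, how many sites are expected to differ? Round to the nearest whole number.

Invert JC69: p = (3/4)(1 − e^(−4d/3)) = 0.75 × (1 − e^(-0.397333)) = 0.75 × (1 − 0.672110) = 0.245918.
Expected differing sites = pL ≈ 0.245918 × 541 = 133.041638 ≈ 133.

133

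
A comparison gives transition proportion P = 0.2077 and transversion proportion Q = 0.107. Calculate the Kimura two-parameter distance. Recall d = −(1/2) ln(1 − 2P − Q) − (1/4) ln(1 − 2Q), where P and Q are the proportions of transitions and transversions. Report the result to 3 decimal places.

Under the Kimura two-parameter model, d = −½ ln(1 − 2P − Q) − ¼ ln(1 − 2Q).
1 − 2P − Q = 0.4776, giving −½ ln(0.4776) = 0.369491.
1 − 2Q = 0.786, giving −¼ ln(0.786) = 0.060200.
d = 0.369491 + 0.060200 = 0.429691.

0.430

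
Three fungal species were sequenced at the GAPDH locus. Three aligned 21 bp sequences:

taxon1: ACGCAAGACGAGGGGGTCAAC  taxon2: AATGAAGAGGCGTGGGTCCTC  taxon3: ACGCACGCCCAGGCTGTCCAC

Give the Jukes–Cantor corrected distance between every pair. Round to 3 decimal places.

d(taxon1,taxon2) = 0.532, d(taxon1,taxon3) = 0.360, d(taxon2,taxon3) = 1.076

taxon1–taxon2: 8/21 sites differ → p ≈ 0.380952, d = −0.75 ln(1 − 0.507936) = 0.531860 ≈ 0.532.
taxon1–taxon3: 6/21 sites differ → p ≈ 0.285714, d = −0.75 ln(1 − 0.380952) = 0.359679 ≈ 0.360.
taxon2–taxon3: 12/21 sites differ → p ≈ 0.571429, d = −0.75 ln(1 − 0.761905) = 1.076314 ≈ 1.076.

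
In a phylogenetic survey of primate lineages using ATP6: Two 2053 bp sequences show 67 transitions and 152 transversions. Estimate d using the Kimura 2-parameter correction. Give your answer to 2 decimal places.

0.12

P = 67/2053 ≈ 0.032635 and Q = 152/2053 ≈ 0.074038.
Under the Kimura two-parameter model, d = −½ ln(1 − 2P − Q) − ¼ ln(1 − 2Q).
1 − 2P − Q = 0.860692, giving −½ ln(0.860692) = 0.075009.
1 − 2Q = 0.851924, giving −¼ ln(0.851924) = 0.040064.
d = 0.075009 + 0.040064 = 0.115073.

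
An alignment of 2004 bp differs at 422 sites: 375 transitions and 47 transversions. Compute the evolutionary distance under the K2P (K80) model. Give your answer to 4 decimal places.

P = 375/2004 ≈ 0.187126 and Q = 47/2004 ≈ 0.023453.
Under the Kimura two-parameter model, d = −½ ln(1 − 2P − Q) − ¼ ln(1 − 2Q).
1 − 2P − Q = 0.602295, giving −½ ln(0.602295) = 0.253504.
1 − 2Q = 0.953094, giving −¼ ln(0.953094) = 0.012010.
d = 0.253504 + 0.012010 = 0.265514.

0.2655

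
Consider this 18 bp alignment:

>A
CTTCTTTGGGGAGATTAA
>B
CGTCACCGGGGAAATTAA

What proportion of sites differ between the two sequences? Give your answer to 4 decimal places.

0.2778

The sequences differ at 5 of 18 positions (sites 2, 5, 6, 7, 13).
p = 5/18 = 0.277777… ≈ 0.2778 (to 4 d.p.).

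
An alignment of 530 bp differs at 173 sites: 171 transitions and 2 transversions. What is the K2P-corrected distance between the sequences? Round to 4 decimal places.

0.5255

P = 171/530 ≈ 0.322642 and Q = 2/530 ≈ 0.003774.
Under the Kimura two-parameter model, d = −½ ln(1 − 2P − Q) − ¼ ln(1 − 2Q).
1 − 2P − Q = 0.350942, giving −½ ln(0.350942) = 0.523567.
1 − 2Q = 0.992452, giving −¼ ln(0.992452) = 0.001894.
d = 0.523567 + 0.001894 = 0.525461.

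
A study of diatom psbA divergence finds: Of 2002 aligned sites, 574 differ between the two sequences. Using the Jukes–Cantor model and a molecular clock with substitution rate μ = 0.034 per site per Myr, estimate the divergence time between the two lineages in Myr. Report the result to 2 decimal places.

5.31

p = 574/2002 ≈ 0.286713.
d = −(3/4) ln(1 − 4p/3) = −0.75 ln(1 − 0.382284) = −0.75 ln(0.617716)
  = −0.75 × (-0.481726) = 0.361295 substitutions/site.
Under a molecular clock d = 2μt, so t = d/(2μ) = 0.361295 / (2 × 0.034) = 5.31 Myr.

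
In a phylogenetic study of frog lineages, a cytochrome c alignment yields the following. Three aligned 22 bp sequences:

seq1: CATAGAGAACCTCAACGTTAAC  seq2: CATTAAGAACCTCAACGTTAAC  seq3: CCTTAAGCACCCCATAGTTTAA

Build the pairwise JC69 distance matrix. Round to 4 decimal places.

d(seq1,seq2) = 0.0969, d(seq1,seq3) = 0.5913, d(seq2,seq3) = 0.4141

seq1–seq2: 2/22 sites differ → p ≈ 0.090909, d = −0.75 ln(1 − 0.121212) = 0.096909 ≈ 0.0969.
seq1–seq3: 9/22 sites differ → p ≈ 0.409091, d = −0.75 ln(1 − 0.545455) = 0.591344 ≈ 0.5913.
seq2–seq3: 7/22 sites differ → p ≈ 0.318182, d = −0.75 ln(1 − 0.424243) = 0.414052 ≈ 0.4141.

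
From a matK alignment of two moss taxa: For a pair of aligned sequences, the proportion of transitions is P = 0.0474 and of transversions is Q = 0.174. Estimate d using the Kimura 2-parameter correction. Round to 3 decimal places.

0.263

Under the Kimura two-parameter model, d = −½ ln(1 − 2P − Q) − ¼ ln(1 − 2Q).
1 − 2P − Q = 0.7312, giving −½ ln(0.7312) = 0.156534.
1 − 2Q = 0.652, giving −¼ ln(0.652) = 0.106928.
d = 0.156534 + 0.106928 = 0.263462.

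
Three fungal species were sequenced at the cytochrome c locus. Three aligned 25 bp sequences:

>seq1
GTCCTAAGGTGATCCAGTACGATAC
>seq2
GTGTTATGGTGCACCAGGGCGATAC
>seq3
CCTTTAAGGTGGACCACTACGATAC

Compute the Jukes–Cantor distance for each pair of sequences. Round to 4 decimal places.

seq1–seq2: 7/25 sites differ → p = 0.28, d = −0.75 ln(1 − 0.373333) = 0.350505 ≈ 0.3505.
seq1–seq3: 7/25 sites differ → p = 0.28, d = −0.75 ln(1 − 0.373333) = 0.350505 ≈ 0.3505.
seq2–seq3: 8/25 sites differ → p = 0.32, d = −0.75 ln(1 − 0.426667) = 0.417216 ≈ 0.4172.

d(seq1,seq2) = 0.3505, d(seq1,seq3) = 0.3505, d(seq2,seq3) = 0.4172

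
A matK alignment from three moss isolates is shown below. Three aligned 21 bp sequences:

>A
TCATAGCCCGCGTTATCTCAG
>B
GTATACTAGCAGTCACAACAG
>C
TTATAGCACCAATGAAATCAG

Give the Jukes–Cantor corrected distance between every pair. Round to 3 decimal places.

A–B: 12/21 sites differ → p ≈ 0.571429, d = −0.75 ln(1 − 0.761905) = 1.076314 ≈ 1.076.
A–C: 8/21 sites differ → p ≈ 0.380952, d = −0.75 ln(1 − 0.507936) = 0.531860 ≈ 0.532.
B–C: 8/21 sites differ → p ≈ 0.380952, d = −0.75 ln(1 − 0.507936) = 0.531860 ≈ 0.532.

d(A,B) = 1.076, d(A,C) = 0.532, d(B,C) = 0.532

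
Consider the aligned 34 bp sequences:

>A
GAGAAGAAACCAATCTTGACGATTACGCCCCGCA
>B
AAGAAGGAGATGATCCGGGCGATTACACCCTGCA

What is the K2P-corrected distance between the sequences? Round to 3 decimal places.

0.475

Of 34 sites, 9 differences are transitions and 2 are transversions, so P = 9/34 ≈ 0.264706 and Q = 2/34 ≈ 0.058824.
Under the Kimura two-parameter model, d = −½ ln(1 − 2P − Q) − ¼ ln(1 − 2Q).
1 − 2P − Q = 0.411764, giving −½ ln(0.411764) = 0.443652.
1 − 2Q = 0.882352, giving −¼ ln(0.882352) = 0.031291.
d = 0.443652 + 0.031291 = 0.474943.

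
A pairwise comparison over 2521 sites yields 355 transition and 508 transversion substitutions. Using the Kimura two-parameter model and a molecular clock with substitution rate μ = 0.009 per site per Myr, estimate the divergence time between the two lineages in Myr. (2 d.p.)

P = 355/2521 ≈ 0.140817 and Q = 508/2521 ≈ 0.201507.
Under the Kimura two-parameter model, d = −½ ln(1 − 2P − Q) − ¼ ln(1 − 2Q).
1 − 2P − Q = 0.516859, giving −½ ln(0.516859) = 0.329993.
1 − 2Q = 0.596986, giving −¼ ln(0.596986) = 0.128965.
d = 0.329993 + 0.128965 = 0.458958.
Under a molecular clock d = 2μt, so t = d/(2μ) = 0.458958 / (2 × 0.009) = 25.50 Myr.

25.50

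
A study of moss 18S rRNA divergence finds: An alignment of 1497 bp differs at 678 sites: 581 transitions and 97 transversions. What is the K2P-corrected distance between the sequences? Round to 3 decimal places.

P = 581/1497 ≈ 0.38811 and Q = 97/1497 ≈ 0.064796.
Under the Kimura two-parameter model, d = −½ ln(1 − 2P − Q) − ¼ ln(1 − 2Q).
1 − 2P − Q = 0.158984, giving −½ ln(0.158984) = 0.919476.
1 − 2Q = 0.870408, giving −¼ ln(0.870408) = 0.034698.
d = 0.919476 + 0.034698 = 0.954174.

0.954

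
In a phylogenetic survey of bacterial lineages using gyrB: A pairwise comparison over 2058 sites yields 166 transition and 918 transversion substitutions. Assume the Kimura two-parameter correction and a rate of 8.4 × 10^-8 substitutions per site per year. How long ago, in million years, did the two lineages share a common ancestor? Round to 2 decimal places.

P = 166/2058 ≈ 0.080661 and Q = 918/2058 ≈ 0.446064.
Under the Kimura two-parameter model, d = −½ ln(1 − 2P − Q) − ¼ ln(1 − 2Q).
1 − 2P − Q = 0.392614, giving −½ ln(0.392614) = 0.467464.
1 − 2Q = 0.107872, giving −¼ ln(0.107872) = 0.556702.
d = 0.467464 + 0.556702 = 1.024166.
Under a molecular clock d = 2μt, so t = d/(2μ) = 1.024166 / (2 × 8.4 × 10^-8) = 6.10 million years.

6.10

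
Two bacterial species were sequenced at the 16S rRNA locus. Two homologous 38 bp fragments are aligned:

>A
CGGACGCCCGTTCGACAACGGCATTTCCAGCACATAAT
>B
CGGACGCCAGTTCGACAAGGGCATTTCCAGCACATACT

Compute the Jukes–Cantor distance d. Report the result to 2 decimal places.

The sequences differ at 3 of 38 sites (9, 19, 37), so p = 3/38 ≈ 0.078947.
d = −(3/4) ln(1 − 4p/3) = −0.75 ln(1 − 0.105263) = −0.75 ln(0.894737)
  = −0.75 × (-0.111225) = 0.083419 substitutions/site.

0.08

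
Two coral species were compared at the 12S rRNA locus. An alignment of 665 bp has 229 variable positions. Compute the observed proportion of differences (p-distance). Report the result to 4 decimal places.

0.3444

p = 229/665 = 0.344360… ≈ 0.3444 (to 4 d.p.).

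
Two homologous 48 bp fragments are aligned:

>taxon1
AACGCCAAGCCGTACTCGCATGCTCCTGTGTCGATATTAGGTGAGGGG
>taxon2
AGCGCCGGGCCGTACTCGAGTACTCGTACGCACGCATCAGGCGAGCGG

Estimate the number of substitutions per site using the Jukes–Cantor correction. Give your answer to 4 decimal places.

The sequences differ at 17 of 48 sites, so p = 17/48 ≈ 0.354167.
d = −(3/4) ln(1 − 4p/3) = −0.75 ln(1 − 0.472223) = −0.75 ln(0.527777)
  = −0.75 × (-0.639081) = 0.479311 substitutions/site.

0.4793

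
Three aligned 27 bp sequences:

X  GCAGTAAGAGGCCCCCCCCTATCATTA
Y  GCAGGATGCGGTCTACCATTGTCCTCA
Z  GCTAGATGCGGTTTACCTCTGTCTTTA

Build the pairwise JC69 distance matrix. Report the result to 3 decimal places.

d(X,Y) = 0.588, d(X,Z) = 0.673, d(Y,Z) = 0.318

X–Y: 11/27 sites differ → p ≈ 0.407407, d = −0.75 ln(1 − 0.543209) = 0.587647 ≈ 0.588.
X–Z: 12/27 sites differ → p ≈ 0.444444, d = −0.75 ln(1 − 0.592592) = 0.673455 ≈ 0.673.
Y–Z: 7/27 sites differ → p ≈ 0.259259, d = −0.75 ln(1 − 0.345679) = 0.318118 ≈ 0.318.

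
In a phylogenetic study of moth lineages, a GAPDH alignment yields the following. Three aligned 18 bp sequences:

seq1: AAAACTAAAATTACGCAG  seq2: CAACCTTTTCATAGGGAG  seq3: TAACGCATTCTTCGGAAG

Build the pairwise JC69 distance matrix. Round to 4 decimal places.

d(seq1,seq2) = 0.8240, d(seq1,seq3) = 1.0124, d(seq2,seq3) = 0.5482

seq1–seq2: 9/18 sites differ → p = 0.5, d = −0.75 ln(1 − 0.666667) = 0.823960 ≈ 0.8240.
seq1–seq3: 10/18 sites differ → p ≈ 0.555556, d = −0.75 ln(1 − 0.740741) = 1.012446 ≈ 1.0124.
seq2–seq3: 7/18 sites differ → p ≈ 0.388889, d = −0.75 ln(1 − 0.518519) = 0.548166 ≈ 0.5482.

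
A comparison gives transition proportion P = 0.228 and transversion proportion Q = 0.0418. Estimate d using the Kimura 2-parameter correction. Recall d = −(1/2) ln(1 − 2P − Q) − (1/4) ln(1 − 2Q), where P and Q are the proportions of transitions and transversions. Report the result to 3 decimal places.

0.366

Under the Kimura two-parameter model, d = −½ ln(1 − 2P − Q) − ¼ ln(1 − 2Q).
1 − 2P − Q = 0.5022, giving −½ ln(0.5022) = 0.344378.
1 − 2Q = 0.9164, giving −¼ ln(0.9164) = 0.021826.
d = 0.344378 + 0.021826 = 0.366204.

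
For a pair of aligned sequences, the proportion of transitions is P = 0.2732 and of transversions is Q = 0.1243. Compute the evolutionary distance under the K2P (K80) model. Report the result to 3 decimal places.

Under the Kimura two-parameter model, d = −½ ln(1 − 2P − Q) − ¼ ln(1 − 2Q).
1 − 2P − Q = 0.3293, giving −½ ln(0.3293) = 0.555393.
1 − 2Q = 0.7514, giving −¼ ln(0.7514) = 0.071454.
d = 0.555393 + 0.071454 = 0.626847.

0.627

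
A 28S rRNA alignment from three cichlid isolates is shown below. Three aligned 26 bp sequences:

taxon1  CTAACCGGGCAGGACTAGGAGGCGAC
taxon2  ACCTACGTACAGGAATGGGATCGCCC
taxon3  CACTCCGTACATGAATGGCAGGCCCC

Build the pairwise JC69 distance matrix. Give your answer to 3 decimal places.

d(taxon1,taxon2) = 0.949, d(taxon1,taxon3) = 0.623, d(taxon2,taxon3) = 0.396

taxon1–taxon2: 14/26 sites differ → p ≈ 0.538462, d = −0.75 ln(1 − 0.717949) = 0.949251 ≈ 0.949.
taxon1–taxon3: 11/26 sites differ → p ≈ 0.423077, d = −0.75 ln(1 − 0.564103) = 0.622762 ≈ 0.623.
taxon2–taxon3: 8/26 sites differ → p ≈ 0.307692, d = −0.75 ln(1 − 0.410256) = 0.396050 ≈ 0.396.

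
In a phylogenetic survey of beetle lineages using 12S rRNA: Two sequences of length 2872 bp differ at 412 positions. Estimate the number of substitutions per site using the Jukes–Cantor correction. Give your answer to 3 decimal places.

0.159

p = 412/2872 ≈ 0.143454.
d = −(3/4) ln(1 − 4p/3) = −0.75 ln(1 − 0.191272) = −0.75 ln(0.808728)
  = −0.75 × (-0.212293) = 0.159220 substitutions/site.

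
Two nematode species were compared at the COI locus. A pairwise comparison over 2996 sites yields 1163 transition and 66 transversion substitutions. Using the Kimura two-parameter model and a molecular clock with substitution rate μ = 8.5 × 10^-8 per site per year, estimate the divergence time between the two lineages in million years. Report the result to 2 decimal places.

P = 1163/2996 ≈ 0.388184 and Q = 66/2996 ≈ 0.022029.
Under the Kimura two-parameter model, d = −½ ln(1 − 2P − Q) − ¼ ln(1 − 2Q).
1 − 2P − Q = 0.201603, giving −½ ln(0.201603) = 0.800727.
1 − 2Q = 0.955942, giving −¼ ln(0.955942) = 0.011265.
d = 0.800727 + 0.011265 = 0.811992.
Under a molecular clock d = 2μt, so t = d/(2μ) = 0.811992 / (2 × 8.5 × 10^-8) = 4.78 million years.

4.78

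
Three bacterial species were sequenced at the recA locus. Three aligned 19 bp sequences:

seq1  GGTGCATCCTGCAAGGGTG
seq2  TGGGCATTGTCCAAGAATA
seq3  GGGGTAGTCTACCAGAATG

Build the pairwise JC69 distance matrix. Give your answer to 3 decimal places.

d(seq1,seq2) = 0.618, d(seq1,seq3) = 0.618, d(seq2,seq3) = 0.507

seq1–seq2: 8/19 sites differ → p ≈ 0.421053, d = −0.75 ln(1 − 0.561404) = 0.618132 ≈ 0.618.
seq1–seq3: 8/19 sites differ → p ≈ 0.421053, d = −0.75 ln(1 − 0.561404) = 0.618132 ≈ 0.618.
seq2–seq3: 7/19 sites differ → p ≈ 0.368421, d = −0.75 ln(1 − 0.491228) = 0.506816 ≈ 0.507.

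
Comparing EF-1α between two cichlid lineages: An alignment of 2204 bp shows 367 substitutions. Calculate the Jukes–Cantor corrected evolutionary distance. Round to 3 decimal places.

p = 367/2204 ≈ 0.166515.
d = −(3/4) ln(1 − 4p/3) = −0.75 ln(1 − 0.22202) = −0.75 ln(0.77798)
  = −0.75 × (-0.251054) = 0.188291 substitutions/site.

0.188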